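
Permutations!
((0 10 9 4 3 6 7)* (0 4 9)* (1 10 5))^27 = (0 10 1 5)(3 4 7 6)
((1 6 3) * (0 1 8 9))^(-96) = (9)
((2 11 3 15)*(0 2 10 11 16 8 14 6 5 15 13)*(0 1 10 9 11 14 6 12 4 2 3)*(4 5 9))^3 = (0 1 12 4 8 11 13 14 15 16 9 3 10 5 2 6)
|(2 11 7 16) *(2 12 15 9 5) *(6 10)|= |(2 11 7 16 12 15 9 5)(6 10)|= 8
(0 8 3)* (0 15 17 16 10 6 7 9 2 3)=(0 8)(2 3 15 17 16 10 6 7 9)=[8, 1, 3, 15, 4, 5, 7, 9, 0, 2, 6, 11, 12, 13, 14, 17, 10, 16]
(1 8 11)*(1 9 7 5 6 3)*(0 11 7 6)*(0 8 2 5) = (0 11 9 6 3 1 2 5 8 7) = [11, 2, 5, 1, 4, 8, 3, 0, 7, 6, 10, 9]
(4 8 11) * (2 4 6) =(2 4 8 11 6) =[0, 1, 4, 3, 8, 5, 2, 7, 11, 9, 10, 6]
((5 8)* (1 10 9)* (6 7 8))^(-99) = ((1 10 9)(5 6 7 8))^(-99) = (10)(5 6 7 8)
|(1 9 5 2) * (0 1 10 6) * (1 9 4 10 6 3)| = 20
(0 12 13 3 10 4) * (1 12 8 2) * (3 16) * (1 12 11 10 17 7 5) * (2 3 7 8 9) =[9, 11, 12, 17, 0, 1, 6, 5, 3, 2, 4, 10, 13, 16, 14, 15, 7, 8] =(0 9 2 12 13 16 7 5 1 11 10 4)(3 17 8)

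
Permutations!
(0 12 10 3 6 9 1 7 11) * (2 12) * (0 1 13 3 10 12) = [2, 7, 0, 6, 4, 5, 9, 11, 8, 13, 10, 1, 12, 3] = (0 2)(1 7 11)(3 6 9 13)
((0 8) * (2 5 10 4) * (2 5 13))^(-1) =(0 8)(2 13)(4 10 5)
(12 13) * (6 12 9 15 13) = [0, 1, 2, 3, 4, 5, 12, 7, 8, 15, 10, 11, 6, 9, 14, 13] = (6 12)(9 15 13)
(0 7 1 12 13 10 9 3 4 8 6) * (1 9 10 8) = [7, 12, 2, 4, 1, 5, 0, 9, 6, 3, 10, 11, 13, 8] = (0 7 9 3 4 1 12 13 8 6)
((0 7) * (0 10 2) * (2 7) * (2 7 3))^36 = ((0 7 10 3 2))^36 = (0 7 10 3 2)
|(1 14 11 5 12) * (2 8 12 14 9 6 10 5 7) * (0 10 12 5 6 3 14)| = 13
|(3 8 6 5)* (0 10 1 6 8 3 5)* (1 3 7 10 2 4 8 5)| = |(0 2 4 8 5 1 6)(3 7 10)| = 21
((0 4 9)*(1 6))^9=((0 4 9)(1 6))^9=(9)(1 6)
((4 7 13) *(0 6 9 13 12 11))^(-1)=((0 6 9 13 4 7 12 11))^(-1)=(0 11 12 7 4 13 9 6)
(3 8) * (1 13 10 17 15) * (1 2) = (1 13 10 17 15 2)(3 8) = [0, 13, 1, 8, 4, 5, 6, 7, 3, 9, 17, 11, 12, 10, 14, 2, 16, 15]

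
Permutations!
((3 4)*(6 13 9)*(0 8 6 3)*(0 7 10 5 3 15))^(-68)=(0 9 6)(3 7 5 4 10)(8 15 13)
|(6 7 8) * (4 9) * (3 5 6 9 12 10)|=|(3 5 6 7 8 9 4 12 10)|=9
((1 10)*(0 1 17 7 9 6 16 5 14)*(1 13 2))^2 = (0 2 10 7 6 5)(1 17 9 16 14 13)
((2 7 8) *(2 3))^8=(8)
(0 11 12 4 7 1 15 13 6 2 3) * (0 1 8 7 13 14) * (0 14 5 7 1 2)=(0 11 12 4 13 6)(1 15 5 7 8)(2 3)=[11, 15, 3, 2, 13, 7, 0, 8, 1, 9, 10, 12, 4, 6, 14, 5]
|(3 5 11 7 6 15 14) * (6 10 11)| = 15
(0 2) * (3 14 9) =[2, 1, 0, 14, 4, 5, 6, 7, 8, 3, 10, 11, 12, 13, 9] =(0 2)(3 14 9)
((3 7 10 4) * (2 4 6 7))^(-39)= ((2 4 3)(6 7 10))^(-39)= (10)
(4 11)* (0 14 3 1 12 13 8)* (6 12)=(0 14 3 1 6 12 13 8)(4 11)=[14, 6, 2, 1, 11, 5, 12, 7, 0, 9, 10, 4, 13, 8, 3]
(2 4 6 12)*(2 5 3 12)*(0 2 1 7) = (0 2 4 6 1 7)(3 12 5) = [2, 7, 4, 12, 6, 3, 1, 0, 8, 9, 10, 11, 5]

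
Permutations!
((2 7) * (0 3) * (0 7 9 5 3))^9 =((2 9 5 3 7))^9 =(2 7 3 5 9)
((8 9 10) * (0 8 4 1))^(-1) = ((0 8 9 10 4 1))^(-1) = (0 1 4 10 9 8)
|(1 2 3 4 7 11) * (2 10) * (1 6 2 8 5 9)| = 30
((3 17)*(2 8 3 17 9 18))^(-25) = ((2 8 3 9 18))^(-25) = (18)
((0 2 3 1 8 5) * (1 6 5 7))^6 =(8)(0 2 3 6 5)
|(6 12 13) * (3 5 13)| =5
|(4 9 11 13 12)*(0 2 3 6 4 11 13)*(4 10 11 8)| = 30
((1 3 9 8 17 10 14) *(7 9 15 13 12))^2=(1 15 12 9 17 14 3 13 7 8 10)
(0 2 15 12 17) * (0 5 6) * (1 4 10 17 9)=[2, 4, 15, 3, 10, 6, 0, 7, 8, 1, 17, 11, 9, 13, 14, 12, 16, 5]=(0 2 15 12 9 1 4 10 17 5 6)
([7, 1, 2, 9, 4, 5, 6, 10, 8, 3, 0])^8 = [10, 1, 2, 3, 4, 5, 6, 0, 8, 9, 7]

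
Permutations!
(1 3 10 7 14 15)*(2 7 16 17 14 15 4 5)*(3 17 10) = (1 17 14 4 5 2 7 15)(10 16) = [0, 17, 7, 3, 5, 2, 6, 15, 8, 9, 16, 11, 12, 13, 4, 1, 10, 14]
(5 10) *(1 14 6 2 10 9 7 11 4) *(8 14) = (1 8 14 6 2 10 5 9 7 11 4) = [0, 8, 10, 3, 1, 9, 2, 11, 14, 7, 5, 4, 12, 13, 6]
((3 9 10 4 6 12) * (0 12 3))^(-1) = (0 12)(3 6 4 10 9)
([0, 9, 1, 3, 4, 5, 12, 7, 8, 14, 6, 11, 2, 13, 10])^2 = [0, 14, 9, 3, 4, 5, 2, 7, 8, 10, 12, 11, 1, 13, 6]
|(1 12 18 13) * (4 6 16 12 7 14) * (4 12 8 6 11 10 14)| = 9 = |(1 7 4 11 10 14 12 18 13)(6 16 8)|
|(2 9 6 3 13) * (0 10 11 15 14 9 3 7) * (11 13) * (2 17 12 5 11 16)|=12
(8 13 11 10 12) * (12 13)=[0, 1, 2, 3, 4, 5, 6, 7, 12, 9, 13, 10, 8, 11]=(8 12)(10 13 11)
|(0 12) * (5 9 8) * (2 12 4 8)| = 7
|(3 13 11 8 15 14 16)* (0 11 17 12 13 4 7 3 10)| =21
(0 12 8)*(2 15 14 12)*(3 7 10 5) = [2, 1, 15, 7, 4, 3, 6, 10, 0, 9, 5, 11, 8, 13, 12, 14] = (0 2 15 14 12 8)(3 7 10 5)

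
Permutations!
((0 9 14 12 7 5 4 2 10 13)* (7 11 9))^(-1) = (0 13 10 2 4 5 7)(9 11 12 14)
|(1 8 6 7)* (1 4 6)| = 6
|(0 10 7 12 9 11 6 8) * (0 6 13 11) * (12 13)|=14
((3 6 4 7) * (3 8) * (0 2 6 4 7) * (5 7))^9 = (0 2 6 5 7 8 3 4)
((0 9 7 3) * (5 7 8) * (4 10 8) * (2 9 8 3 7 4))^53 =((0 8 5 4 10 3)(2 9))^53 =(0 3 10 4 5 8)(2 9)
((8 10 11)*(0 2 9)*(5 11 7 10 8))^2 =(11)(0 9 2)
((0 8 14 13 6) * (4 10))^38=(0 13 8 6 14)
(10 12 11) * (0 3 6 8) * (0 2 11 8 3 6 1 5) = (0 6 3 1 5)(2 11 10 12 8) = [6, 5, 11, 1, 4, 0, 3, 7, 2, 9, 12, 10, 8]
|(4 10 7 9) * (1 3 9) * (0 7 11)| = |(0 7 1 3 9 4 10 11)| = 8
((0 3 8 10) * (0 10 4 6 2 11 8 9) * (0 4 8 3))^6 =(11)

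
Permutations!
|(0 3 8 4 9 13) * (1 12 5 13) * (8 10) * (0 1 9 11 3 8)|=|(0 8 4 11 3 10)(1 12 5 13)|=12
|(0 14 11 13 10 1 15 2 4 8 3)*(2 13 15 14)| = 30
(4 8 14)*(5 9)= (4 8 14)(5 9)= [0, 1, 2, 3, 8, 9, 6, 7, 14, 5, 10, 11, 12, 13, 4]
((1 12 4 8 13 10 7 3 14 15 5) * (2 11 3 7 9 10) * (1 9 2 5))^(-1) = ((1 12 4 8 13 5 9 10 2 11 3 14 15))^(-1) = (1 15 14 3 11 2 10 9 5 13 8 4 12)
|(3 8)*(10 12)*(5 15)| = |(3 8)(5 15)(10 12)| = 2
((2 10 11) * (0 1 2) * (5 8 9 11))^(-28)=((0 1 2 10 5 8 9 11))^(-28)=(0 5)(1 8)(2 9)(10 11)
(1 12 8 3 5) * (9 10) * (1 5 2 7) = (1 12 8 3 2 7)(9 10) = [0, 12, 7, 2, 4, 5, 6, 1, 3, 10, 9, 11, 8]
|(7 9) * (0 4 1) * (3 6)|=6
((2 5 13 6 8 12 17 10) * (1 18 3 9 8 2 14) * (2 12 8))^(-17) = (1 6 3 17 2 14 13 18 12 9 10 5)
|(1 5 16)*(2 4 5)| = |(1 2 4 5 16)| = 5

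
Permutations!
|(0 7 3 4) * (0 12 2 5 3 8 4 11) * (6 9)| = 18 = |(0 7 8 4 12 2 5 3 11)(6 9)|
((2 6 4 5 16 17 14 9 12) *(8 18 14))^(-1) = (2 12 9 14 18 8 17 16 5 4 6)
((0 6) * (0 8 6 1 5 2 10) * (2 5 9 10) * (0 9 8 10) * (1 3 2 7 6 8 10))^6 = ((0 3 2 7 6 1 10 9))^6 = (0 10 6 2)(1 7 3 9)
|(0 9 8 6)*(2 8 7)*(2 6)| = 4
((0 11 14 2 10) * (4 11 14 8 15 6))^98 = (0 2)(4 15 11 6 8)(10 14)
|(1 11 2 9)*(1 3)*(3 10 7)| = 7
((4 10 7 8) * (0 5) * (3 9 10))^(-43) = (0 5)(3 4 8 7 10 9)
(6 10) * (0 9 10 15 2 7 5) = (0 9 10 6 15 2 7 5) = [9, 1, 7, 3, 4, 0, 15, 5, 8, 10, 6, 11, 12, 13, 14, 2]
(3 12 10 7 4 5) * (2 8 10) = (2 8 10 7 4 5 3 12) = [0, 1, 8, 12, 5, 3, 6, 4, 10, 9, 7, 11, 2]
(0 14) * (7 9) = [14, 1, 2, 3, 4, 5, 6, 9, 8, 7, 10, 11, 12, 13, 0] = (0 14)(7 9)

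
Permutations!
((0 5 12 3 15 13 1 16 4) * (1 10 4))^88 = ((0 5 12 3 15 13 10 4)(1 16))^88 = (16)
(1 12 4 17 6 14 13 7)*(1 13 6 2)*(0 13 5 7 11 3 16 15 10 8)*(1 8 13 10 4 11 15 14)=(0 10 13 15 4 17 2 8)(1 12 11 3 16 14 6)(5 7)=[10, 12, 8, 16, 17, 7, 1, 5, 0, 9, 13, 3, 11, 15, 6, 4, 14, 2]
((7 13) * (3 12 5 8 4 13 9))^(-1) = ((3 12 5 8 4 13 7 9))^(-1) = (3 9 7 13 4 8 5 12)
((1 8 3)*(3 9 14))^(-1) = (1 3 14 9 8)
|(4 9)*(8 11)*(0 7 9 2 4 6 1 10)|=6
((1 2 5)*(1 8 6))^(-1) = ((1 2 5 8 6))^(-1) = (1 6 8 5 2)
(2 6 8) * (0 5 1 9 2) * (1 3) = (0 5 3 1 9 2 6 8) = [5, 9, 6, 1, 4, 3, 8, 7, 0, 2]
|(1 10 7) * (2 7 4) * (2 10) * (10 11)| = 3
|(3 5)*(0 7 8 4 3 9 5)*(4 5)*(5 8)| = |(0 7 5 9 4 3)| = 6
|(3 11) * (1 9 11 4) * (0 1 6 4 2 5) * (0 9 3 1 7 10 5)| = 18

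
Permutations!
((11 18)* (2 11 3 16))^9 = (2 16 3 18 11) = ((2 11 18 3 16))^9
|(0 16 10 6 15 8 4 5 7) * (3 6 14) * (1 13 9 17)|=44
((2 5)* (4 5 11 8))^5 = ((2 11 8 4 5))^5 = (11)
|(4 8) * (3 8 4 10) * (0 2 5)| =3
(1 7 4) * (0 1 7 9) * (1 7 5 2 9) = (0 7 4 5 2 9) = [7, 1, 9, 3, 5, 2, 6, 4, 8, 0]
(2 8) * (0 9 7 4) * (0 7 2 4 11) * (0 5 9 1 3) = (0 1 3)(2 8 4 7 11 5 9) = [1, 3, 8, 0, 7, 9, 6, 11, 4, 2, 10, 5]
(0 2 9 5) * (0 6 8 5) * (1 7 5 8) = (0 2 9)(1 7 5 6) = [2, 7, 9, 3, 4, 6, 1, 5, 8, 0]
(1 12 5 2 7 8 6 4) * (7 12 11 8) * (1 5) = [0, 11, 12, 3, 5, 2, 4, 7, 6, 9, 10, 8, 1] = (1 11 8 6 4 5 2 12)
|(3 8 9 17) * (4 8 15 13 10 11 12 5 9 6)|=9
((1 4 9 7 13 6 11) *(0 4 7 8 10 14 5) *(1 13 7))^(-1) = (0 5 14 10 8 9 4)(6 13 11)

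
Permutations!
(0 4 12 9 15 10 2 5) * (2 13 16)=(0 4 12 9 15 10 13 16 2 5)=[4, 1, 5, 3, 12, 0, 6, 7, 8, 15, 13, 11, 9, 16, 14, 10, 2]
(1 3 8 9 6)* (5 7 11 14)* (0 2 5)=(0 2 5 7 11 14)(1 3 8 9 6)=[2, 3, 5, 8, 4, 7, 1, 11, 9, 6, 10, 14, 12, 13, 0]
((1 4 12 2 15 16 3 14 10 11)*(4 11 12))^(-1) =((1 11)(2 15 16 3 14 10 12))^(-1) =(1 11)(2 12 10 14 3 16 15)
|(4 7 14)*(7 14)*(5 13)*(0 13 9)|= 4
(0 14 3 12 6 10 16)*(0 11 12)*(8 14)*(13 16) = (0 8 14 3)(6 10 13 16 11 12) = [8, 1, 2, 0, 4, 5, 10, 7, 14, 9, 13, 12, 6, 16, 3, 15, 11]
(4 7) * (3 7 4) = (3 7) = [0, 1, 2, 7, 4, 5, 6, 3]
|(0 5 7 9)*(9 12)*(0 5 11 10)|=|(0 11 10)(5 7 12 9)|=12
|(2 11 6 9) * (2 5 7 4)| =7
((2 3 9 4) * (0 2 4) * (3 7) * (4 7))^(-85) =((0 2 4 7 3 9))^(-85) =(0 9 3 7 4 2)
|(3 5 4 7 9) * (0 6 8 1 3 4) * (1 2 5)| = |(0 6 8 2 5)(1 3)(4 7 9)| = 30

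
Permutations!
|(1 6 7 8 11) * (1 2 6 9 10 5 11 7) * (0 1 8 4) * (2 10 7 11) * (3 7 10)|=12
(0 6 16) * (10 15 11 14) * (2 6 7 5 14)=[7, 1, 6, 3, 4, 14, 16, 5, 8, 9, 15, 2, 12, 13, 10, 11, 0]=(0 7 5 14 10 15 11 2 6 16)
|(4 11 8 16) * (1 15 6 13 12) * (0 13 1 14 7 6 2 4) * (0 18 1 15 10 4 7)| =28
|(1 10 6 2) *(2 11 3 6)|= |(1 10 2)(3 6 11)|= 3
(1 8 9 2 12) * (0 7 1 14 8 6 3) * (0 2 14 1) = (0 7)(1 6 3 2 12)(8 9 14) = [7, 6, 12, 2, 4, 5, 3, 0, 9, 14, 10, 11, 1, 13, 8]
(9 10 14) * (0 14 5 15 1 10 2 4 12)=(0 14 9 2 4 12)(1 10 5 15)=[14, 10, 4, 3, 12, 15, 6, 7, 8, 2, 5, 11, 0, 13, 9, 1]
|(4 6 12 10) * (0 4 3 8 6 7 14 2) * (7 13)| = |(0 4 13 7 14 2)(3 8 6 12 10)| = 30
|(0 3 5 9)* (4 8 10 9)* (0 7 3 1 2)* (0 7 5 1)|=|(1 2 7 3)(4 8 10 9 5)|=20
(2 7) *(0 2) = [2, 1, 7, 3, 4, 5, 6, 0] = (0 2 7)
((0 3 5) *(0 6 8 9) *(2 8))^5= ((0 3 5 6 2 8 9))^5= (0 8 6 3 9 2 5)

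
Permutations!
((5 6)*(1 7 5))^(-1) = (1 6 5 7)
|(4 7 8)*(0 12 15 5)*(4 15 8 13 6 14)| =5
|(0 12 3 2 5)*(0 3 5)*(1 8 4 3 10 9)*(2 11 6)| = |(0 12 5 10 9 1 8 4 3 11 6 2)| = 12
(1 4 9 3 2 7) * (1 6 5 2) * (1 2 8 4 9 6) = [0, 9, 7, 2, 6, 8, 5, 1, 4, 3] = (1 9 3 2 7)(4 6 5 8)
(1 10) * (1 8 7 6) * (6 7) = (1 10 8 6) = [0, 10, 2, 3, 4, 5, 1, 7, 6, 9, 8]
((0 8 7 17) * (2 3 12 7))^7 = ((0 8 2 3 12 7 17))^7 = (17)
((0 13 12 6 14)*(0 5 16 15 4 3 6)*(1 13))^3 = ((0 1 13 12)(3 6 14 5 16 15 4))^3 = (0 12 13 1)(3 5 4 14 15 6 16)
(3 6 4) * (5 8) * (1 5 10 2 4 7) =[0, 5, 4, 6, 3, 8, 7, 1, 10, 9, 2] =(1 5 8 10 2 4 3 6 7)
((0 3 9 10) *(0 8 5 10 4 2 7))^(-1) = ((0 3 9 4 2 7)(5 10 8))^(-1) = (0 7 2 4 9 3)(5 8 10)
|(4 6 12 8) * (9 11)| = 4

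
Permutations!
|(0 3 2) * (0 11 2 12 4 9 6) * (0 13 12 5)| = 30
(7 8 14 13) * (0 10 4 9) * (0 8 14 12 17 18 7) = (0 10 4 9 8 12 17 18 7 14 13) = [10, 1, 2, 3, 9, 5, 6, 14, 12, 8, 4, 11, 17, 0, 13, 15, 16, 18, 7]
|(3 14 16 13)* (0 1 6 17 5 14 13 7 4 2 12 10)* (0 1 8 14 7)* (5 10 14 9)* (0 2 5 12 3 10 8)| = 12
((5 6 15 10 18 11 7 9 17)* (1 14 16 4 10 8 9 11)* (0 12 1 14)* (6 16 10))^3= (18)(4 8 5 6 9 16 15 17)(7 11)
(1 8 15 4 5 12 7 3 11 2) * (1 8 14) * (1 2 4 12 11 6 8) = (1 14 2)(3 6 8 15 12 7)(4 5 11) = [0, 14, 1, 6, 5, 11, 8, 3, 15, 9, 10, 4, 7, 13, 2, 12]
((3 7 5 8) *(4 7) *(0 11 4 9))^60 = (0 5)(3 4)(7 9)(8 11) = ((0 11 4 7 5 8 3 9))^60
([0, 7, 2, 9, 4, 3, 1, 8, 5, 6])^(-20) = (1 7 8 5 3 9 6)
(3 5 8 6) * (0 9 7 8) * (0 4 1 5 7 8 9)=(1 5 4)(3 7 9 8 6)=[0, 5, 2, 7, 1, 4, 3, 9, 6, 8]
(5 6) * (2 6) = (2 6 5) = [0, 1, 6, 3, 4, 2, 5]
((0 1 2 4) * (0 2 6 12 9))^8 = ((0 1 6 12 9)(2 4))^8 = (0 12 1 9 6)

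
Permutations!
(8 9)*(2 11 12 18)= [0, 1, 11, 3, 4, 5, 6, 7, 9, 8, 10, 12, 18, 13, 14, 15, 16, 17, 2]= (2 11 12 18)(8 9)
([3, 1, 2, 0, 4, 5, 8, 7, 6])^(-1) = (0 3)(6 8)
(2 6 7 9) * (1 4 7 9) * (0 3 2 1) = (0 3 2 6 9 1 4 7) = [3, 4, 6, 2, 7, 5, 9, 0, 8, 1]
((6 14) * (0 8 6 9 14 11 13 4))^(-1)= (0 4 13 11 6 8)(9 14)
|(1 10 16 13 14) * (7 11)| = 10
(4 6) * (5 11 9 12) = (4 6)(5 11 9 12) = [0, 1, 2, 3, 6, 11, 4, 7, 8, 12, 10, 9, 5]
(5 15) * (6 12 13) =(5 15)(6 12 13) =[0, 1, 2, 3, 4, 15, 12, 7, 8, 9, 10, 11, 13, 6, 14, 5]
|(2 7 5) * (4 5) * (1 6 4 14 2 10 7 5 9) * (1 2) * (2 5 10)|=9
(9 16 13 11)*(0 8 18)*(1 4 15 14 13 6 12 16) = (0 8 18)(1 4 15 14 13 11 9)(6 12 16) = [8, 4, 2, 3, 15, 5, 12, 7, 18, 1, 10, 9, 16, 11, 13, 14, 6, 17, 0]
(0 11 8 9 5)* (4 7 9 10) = [11, 1, 2, 3, 7, 0, 6, 9, 10, 5, 4, 8] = (0 11 8 10 4 7 9 5)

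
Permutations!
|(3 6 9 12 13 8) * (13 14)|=|(3 6 9 12 14 13 8)|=7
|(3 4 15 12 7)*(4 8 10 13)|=|(3 8 10 13 4 15 12 7)|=8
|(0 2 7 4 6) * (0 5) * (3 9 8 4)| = |(0 2 7 3 9 8 4 6 5)| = 9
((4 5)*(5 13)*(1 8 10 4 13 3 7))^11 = (1 7 3 4 10 8)(5 13)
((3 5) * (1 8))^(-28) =(8)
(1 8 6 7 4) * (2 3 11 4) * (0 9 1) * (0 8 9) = (1 9)(2 3 11 4 8 6 7) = [0, 9, 3, 11, 8, 5, 7, 2, 6, 1, 10, 4]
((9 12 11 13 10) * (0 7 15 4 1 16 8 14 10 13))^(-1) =((0 7 15 4 1 16 8 14 10 9 12 11))^(-1) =(0 11 12 9 10 14 8 16 1 4 15 7)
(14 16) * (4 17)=(4 17)(14 16)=[0, 1, 2, 3, 17, 5, 6, 7, 8, 9, 10, 11, 12, 13, 16, 15, 14, 4]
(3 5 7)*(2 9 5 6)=(2 9 5 7 3 6)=[0, 1, 9, 6, 4, 7, 2, 3, 8, 5]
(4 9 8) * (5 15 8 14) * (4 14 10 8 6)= [0, 1, 2, 3, 9, 15, 4, 7, 14, 10, 8, 11, 12, 13, 5, 6]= (4 9 10 8 14 5 15 6)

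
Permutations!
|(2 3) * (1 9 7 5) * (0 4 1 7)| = 4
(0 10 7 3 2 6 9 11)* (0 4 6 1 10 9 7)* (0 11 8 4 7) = (0 9 8 4 6)(1 10 11 7 3 2) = [9, 10, 1, 2, 6, 5, 0, 3, 4, 8, 11, 7]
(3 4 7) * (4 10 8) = (3 10 8 4 7) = [0, 1, 2, 10, 7, 5, 6, 3, 4, 9, 8]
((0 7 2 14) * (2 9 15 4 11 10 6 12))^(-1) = ((0 7 9 15 4 11 10 6 12 2 14))^(-1) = (0 14 2 12 6 10 11 4 15 9 7)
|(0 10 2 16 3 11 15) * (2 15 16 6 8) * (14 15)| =12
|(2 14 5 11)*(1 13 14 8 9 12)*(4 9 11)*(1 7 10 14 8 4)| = 12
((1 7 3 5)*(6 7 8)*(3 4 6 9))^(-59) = (1 8 9 3 5)(4 6 7)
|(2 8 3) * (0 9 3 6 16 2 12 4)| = |(0 9 3 12 4)(2 8 6 16)| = 20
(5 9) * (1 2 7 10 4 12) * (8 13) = (1 2 7 10 4 12)(5 9)(8 13) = [0, 2, 7, 3, 12, 9, 6, 10, 13, 5, 4, 11, 1, 8]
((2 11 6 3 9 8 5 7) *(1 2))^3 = (1 6 8)(2 3 5)(7 11 9)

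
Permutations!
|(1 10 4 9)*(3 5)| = |(1 10 4 9)(3 5)| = 4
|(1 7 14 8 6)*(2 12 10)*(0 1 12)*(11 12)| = |(0 1 7 14 8 6 11 12 10 2)| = 10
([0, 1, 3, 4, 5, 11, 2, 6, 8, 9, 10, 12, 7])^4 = (2 11)(3 12)(4 7)(5 6)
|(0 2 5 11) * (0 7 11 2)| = 2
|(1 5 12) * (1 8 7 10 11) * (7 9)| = 8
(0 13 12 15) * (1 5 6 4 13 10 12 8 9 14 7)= (0 10 12 15)(1 5 6 4 13 8 9 14 7)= [10, 5, 2, 3, 13, 6, 4, 1, 9, 14, 12, 11, 15, 8, 7, 0]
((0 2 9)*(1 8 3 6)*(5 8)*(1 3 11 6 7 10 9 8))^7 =((0 2 8 11 6 3 7 10 9)(1 5))^7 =(0 10 3 11 2 9 7 6 8)(1 5)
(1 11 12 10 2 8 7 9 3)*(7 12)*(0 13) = (0 13)(1 11 7 9 3)(2 8 12 10) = [13, 11, 8, 1, 4, 5, 6, 9, 12, 3, 2, 7, 10, 0]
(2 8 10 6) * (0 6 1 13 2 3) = (0 6 3)(1 13 2 8 10) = [6, 13, 8, 0, 4, 5, 3, 7, 10, 9, 1, 11, 12, 2]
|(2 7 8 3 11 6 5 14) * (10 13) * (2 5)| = |(2 7 8 3 11 6)(5 14)(10 13)| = 6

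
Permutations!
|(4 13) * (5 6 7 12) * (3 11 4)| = |(3 11 4 13)(5 6 7 12)| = 4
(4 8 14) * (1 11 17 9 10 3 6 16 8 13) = (1 11 17 9 10 3 6 16 8 14 4 13) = [0, 11, 2, 6, 13, 5, 16, 7, 14, 10, 3, 17, 12, 1, 4, 15, 8, 9]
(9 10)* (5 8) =(5 8)(9 10) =[0, 1, 2, 3, 4, 8, 6, 7, 5, 10, 9]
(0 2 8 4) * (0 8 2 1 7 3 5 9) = (0 1 7 3 5 9)(4 8) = [1, 7, 2, 5, 8, 9, 6, 3, 4, 0]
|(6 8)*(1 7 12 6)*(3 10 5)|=15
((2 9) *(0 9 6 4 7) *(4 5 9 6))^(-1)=((0 6 5 9 2 4 7))^(-1)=(0 7 4 2 9 5 6)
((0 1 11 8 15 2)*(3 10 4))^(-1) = (0 2 15 8 11 1)(3 4 10) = ((0 1 11 8 15 2)(3 10 4))^(-1)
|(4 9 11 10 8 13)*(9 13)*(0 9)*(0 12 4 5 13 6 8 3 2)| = 12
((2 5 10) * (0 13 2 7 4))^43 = ((0 13 2 5 10 7 4))^43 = (0 13 2 5 10 7 4)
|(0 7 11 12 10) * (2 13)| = |(0 7 11 12 10)(2 13)| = 10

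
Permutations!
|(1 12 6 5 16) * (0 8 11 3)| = 20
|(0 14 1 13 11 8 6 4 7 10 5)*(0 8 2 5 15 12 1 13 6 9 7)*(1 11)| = |(0 14 13 1 6 4)(2 5 8 9 7 10 15 12 11)| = 18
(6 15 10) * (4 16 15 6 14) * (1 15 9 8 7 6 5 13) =(1 15 10 14 4 16 9 8 7 6 5 13) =[0, 15, 2, 3, 16, 13, 5, 6, 7, 8, 14, 11, 12, 1, 4, 10, 9]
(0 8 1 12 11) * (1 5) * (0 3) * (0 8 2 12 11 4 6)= (0 2 12 4 6)(1 11 3 8 5)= [2, 11, 12, 8, 6, 1, 0, 7, 5, 9, 10, 3, 4]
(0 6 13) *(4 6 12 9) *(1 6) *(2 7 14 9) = [12, 6, 7, 3, 1, 5, 13, 14, 8, 4, 10, 11, 2, 0, 9] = (0 12 2 7 14 9 4 1 6 13)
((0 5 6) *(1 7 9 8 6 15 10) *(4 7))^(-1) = (0 6 8 9 7 4 1 10 15 5)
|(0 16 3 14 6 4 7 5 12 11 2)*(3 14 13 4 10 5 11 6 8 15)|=44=|(0 16 14 8 15 3 13 4 7 11 2)(5 12 6 10)|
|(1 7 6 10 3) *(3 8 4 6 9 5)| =|(1 7 9 5 3)(4 6 10 8)| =20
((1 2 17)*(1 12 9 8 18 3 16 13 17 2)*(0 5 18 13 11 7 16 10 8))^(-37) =(0 3 13 9 18 8 12 5 10 17)(7 11 16)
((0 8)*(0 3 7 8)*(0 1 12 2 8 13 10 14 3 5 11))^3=(0 2 11 12 5 1 8)(3 10 7 14 13)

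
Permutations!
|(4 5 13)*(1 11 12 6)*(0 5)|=4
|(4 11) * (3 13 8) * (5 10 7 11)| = 15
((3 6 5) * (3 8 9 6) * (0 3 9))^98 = ((0 3 9 6 5 8))^98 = (0 9 5)(3 6 8)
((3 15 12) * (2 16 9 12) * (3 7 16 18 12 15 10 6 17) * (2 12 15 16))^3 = ((2 18 15 12 7)(3 10 6 17)(9 16))^3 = (2 12 18 7 15)(3 17 6 10)(9 16)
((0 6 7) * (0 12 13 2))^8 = (0 7 13)(2 6 12)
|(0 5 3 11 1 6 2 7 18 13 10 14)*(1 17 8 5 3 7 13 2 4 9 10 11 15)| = 72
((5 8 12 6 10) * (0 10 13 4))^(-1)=((0 10 5 8 12 6 13 4))^(-1)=(0 4 13 6 12 8 5 10)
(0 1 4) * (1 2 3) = (0 2 3 1 4) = [2, 4, 3, 1, 0]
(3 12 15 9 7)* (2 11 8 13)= (2 11 8 13)(3 12 15 9 7)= [0, 1, 11, 12, 4, 5, 6, 3, 13, 7, 10, 8, 15, 2, 14, 9]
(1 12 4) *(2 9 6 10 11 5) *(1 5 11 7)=(1 12 4 5 2 9 6 10 7)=[0, 12, 9, 3, 5, 2, 10, 1, 8, 6, 7, 11, 4]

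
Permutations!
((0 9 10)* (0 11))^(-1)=((0 9 10 11))^(-1)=(0 11 10 9)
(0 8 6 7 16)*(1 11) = [8, 11, 2, 3, 4, 5, 7, 16, 6, 9, 10, 1, 12, 13, 14, 15, 0] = (0 8 6 7 16)(1 11)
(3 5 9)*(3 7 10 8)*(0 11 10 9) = (0 11 10 8 3 5)(7 9) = [11, 1, 2, 5, 4, 0, 6, 9, 3, 7, 8, 10]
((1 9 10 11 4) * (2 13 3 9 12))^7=(1 11 9 13 12 4 10 3 2)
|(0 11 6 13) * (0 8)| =5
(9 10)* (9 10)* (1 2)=[0, 2, 1, 3, 4, 5, 6, 7, 8, 9, 10]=(10)(1 2)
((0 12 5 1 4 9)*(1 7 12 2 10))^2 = ((0 2 10 1 4 9)(5 7 12))^2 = (0 10 4)(1 9 2)(5 12 7)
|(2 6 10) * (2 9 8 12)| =|(2 6 10 9 8 12)| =6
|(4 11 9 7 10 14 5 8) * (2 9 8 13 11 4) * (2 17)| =|(2 9 7 10 14 5 13 11 8 17)| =10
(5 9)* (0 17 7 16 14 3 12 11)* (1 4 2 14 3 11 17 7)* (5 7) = (0 5 9 7 16 3 12 17 1 4 2 14 11) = [5, 4, 14, 12, 2, 9, 6, 16, 8, 7, 10, 0, 17, 13, 11, 15, 3, 1]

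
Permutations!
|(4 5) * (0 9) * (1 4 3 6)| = 10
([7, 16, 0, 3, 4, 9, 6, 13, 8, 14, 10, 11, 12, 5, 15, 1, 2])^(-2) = (0 16 15 9 13)(1 14 5 7 2)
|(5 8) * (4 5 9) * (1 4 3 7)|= 7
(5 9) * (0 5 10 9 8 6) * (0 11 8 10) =(0 5 10 9)(6 11 8) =[5, 1, 2, 3, 4, 10, 11, 7, 6, 0, 9, 8]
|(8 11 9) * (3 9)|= |(3 9 8 11)|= 4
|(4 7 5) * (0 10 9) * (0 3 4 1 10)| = 7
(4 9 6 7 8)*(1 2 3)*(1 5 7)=(1 2 3 5 7 8 4 9 6)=[0, 2, 3, 5, 9, 7, 1, 8, 4, 6]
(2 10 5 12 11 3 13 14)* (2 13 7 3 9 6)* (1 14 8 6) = (1 14 13 8 6 2 10 5 12 11 9)(3 7) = [0, 14, 10, 7, 4, 12, 2, 3, 6, 1, 5, 9, 11, 8, 13]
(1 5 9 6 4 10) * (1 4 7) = (1 5 9 6 7)(4 10) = [0, 5, 2, 3, 10, 9, 7, 1, 8, 6, 4]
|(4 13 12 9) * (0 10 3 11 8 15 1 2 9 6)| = 13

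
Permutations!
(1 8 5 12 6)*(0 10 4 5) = (0 10 4 5 12 6 1 8) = [10, 8, 2, 3, 5, 12, 1, 7, 0, 9, 4, 11, 6]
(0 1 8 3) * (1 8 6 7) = [8, 6, 2, 0, 4, 5, 7, 1, 3] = (0 8 3)(1 6 7)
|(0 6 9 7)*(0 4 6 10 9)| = 6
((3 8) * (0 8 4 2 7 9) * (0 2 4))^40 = (0 8 3)(2 7 9)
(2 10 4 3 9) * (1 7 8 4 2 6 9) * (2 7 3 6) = (1 3)(2 10 7 8 4 6 9) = [0, 3, 10, 1, 6, 5, 9, 8, 4, 2, 7]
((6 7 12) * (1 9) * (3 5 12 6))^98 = ((1 9)(3 5 12)(6 7))^98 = (3 12 5)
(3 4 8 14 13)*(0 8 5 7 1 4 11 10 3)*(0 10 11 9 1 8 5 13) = [5, 4, 2, 9, 13, 7, 6, 8, 14, 1, 3, 11, 12, 10, 0] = (0 5 7 8 14)(1 4 13 10 3 9)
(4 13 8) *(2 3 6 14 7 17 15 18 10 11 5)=(2 3 6 14 7 17 15 18 10 11 5)(4 13 8)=[0, 1, 3, 6, 13, 2, 14, 17, 4, 9, 11, 5, 12, 8, 7, 18, 16, 15, 10]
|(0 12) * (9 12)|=3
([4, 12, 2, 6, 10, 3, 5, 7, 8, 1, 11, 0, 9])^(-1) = (0 11 10 4)(1 9 12)(3 5 6)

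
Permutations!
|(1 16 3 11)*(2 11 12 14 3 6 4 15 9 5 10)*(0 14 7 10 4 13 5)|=16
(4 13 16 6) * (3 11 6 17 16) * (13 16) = (3 11 6 4 16 17 13) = [0, 1, 2, 11, 16, 5, 4, 7, 8, 9, 10, 6, 12, 3, 14, 15, 17, 13]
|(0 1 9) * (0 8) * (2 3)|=|(0 1 9 8)(2 3)|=4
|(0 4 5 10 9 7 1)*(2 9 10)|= |(10)(0 4 5 2 9 7 1)|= 7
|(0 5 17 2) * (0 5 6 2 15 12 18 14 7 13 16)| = |(0 6 2 5 17 15 12 18 14 7 13 16)| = 12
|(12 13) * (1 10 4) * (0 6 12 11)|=15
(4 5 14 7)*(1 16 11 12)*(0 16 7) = (0 16 11 12 1 7 4 5 14) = [16, 7, 2, 3, 5, 14, 6, 4, 8, 9, 10, 12, 1, 13, 0, 15, 11]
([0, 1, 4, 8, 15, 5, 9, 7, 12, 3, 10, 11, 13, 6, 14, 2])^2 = [0, 1, 15, 12, 2, 5, 3, 7, 13, 8, 10, 11, 6, 9, 14, 4]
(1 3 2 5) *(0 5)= [5, 3, 0, 2, 4, 1]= (0 5 1 3 2)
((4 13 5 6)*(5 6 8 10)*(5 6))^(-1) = (4 6 10 8 5 13)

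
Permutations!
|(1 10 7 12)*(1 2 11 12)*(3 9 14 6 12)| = 21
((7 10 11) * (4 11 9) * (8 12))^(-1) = (4 9 10 7 11)(8 12)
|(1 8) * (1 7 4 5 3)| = 6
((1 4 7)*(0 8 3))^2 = (0 3 8)(1 7 4) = ((0 8 3)(1 4 7))^2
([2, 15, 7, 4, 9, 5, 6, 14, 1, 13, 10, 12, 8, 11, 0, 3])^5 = (0 2 7 14)(1 13 15 11 3 12 4 8 9)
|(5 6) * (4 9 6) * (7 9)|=|(4 7 9 6 5)|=5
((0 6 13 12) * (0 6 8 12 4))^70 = ((0 8 12 6 13 4))^70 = (0 13 12)(4 6 8)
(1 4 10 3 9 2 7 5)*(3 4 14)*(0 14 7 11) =[14, 7, 11, 9, 10, 1, 6, 5, 8, 2, 4, 0, 12, 13, 3] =(0 14 3 9 2 11)(1 7 5)(4 10)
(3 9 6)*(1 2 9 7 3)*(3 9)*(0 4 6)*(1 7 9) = [4, 2, 3, 9, 6, 5, 7, 1, 8, 0] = (0 4 6 7 1 2 3 9)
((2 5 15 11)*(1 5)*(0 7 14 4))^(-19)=((0 7 14 4)(1 5 15 11 2))^(-19)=(0 7 14 4)(1 5 15 11 2)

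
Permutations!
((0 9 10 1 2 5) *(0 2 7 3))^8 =((0 9 10 1 7 3)(2 5))^8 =(0 10 7)(1 3 9)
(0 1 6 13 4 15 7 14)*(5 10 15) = (0 1 6 13 4 5 10 15 7 14) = [1, 6, 2, 3, 5, 10, 13, 14, 8, 9, 15, 11, 12, 4, 0, 7]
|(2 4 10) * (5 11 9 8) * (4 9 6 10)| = 7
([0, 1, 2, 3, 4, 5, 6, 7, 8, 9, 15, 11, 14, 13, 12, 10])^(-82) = (15)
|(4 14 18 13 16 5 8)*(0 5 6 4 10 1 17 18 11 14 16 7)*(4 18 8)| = 8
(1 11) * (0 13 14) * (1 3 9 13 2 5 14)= (0 2 5 14)(1 11 3 9 13)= [2, 11, 5, 9, 4, 14, 6, 7, 8, 13, 10, 3, 12, 1, 0]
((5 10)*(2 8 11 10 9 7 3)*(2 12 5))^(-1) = (2 10 11 8)(3 7 9 5 12)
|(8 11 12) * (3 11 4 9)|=|(3 11 12 8 4 9)|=6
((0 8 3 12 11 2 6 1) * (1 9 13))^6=(0 6 3 13 11)(1 2 8 9 12)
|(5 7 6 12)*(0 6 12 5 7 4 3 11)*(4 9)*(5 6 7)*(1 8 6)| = 24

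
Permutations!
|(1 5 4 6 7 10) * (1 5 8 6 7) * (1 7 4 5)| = 5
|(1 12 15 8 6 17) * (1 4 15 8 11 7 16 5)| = |(1 12 8 6 17 4 15 11 7 16 5)| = 11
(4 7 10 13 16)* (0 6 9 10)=(0 6 9 10 13 16 4 7)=[6, 1, 2, 3, 7, 5, 9, 0, 8, 10, 13, 11, 12, 16, 14, 15, 4]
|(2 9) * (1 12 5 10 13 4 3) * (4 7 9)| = 10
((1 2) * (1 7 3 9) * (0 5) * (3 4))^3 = ((0 5)(1 2 7 4 3 9))^3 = (0 5)(1 4)(2 3)(7 9)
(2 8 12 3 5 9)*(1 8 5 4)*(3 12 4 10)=(12)(1 8 4)(2 5 9)(3 10)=[0, 8, 5, 10, 1, 9, 6, 7, 4, 2, 3, 11, 12]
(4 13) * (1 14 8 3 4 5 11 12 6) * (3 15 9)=[0, 14, 2, 4, 13, 11, 1, 7, 15, 3, 10, 12, 6, 5, 8, 9]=(1 14 8 15 9 3 4 13 5 11 12 6)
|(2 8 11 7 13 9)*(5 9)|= 7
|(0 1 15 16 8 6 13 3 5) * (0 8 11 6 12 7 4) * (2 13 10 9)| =16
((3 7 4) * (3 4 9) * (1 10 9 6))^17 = (1 6 7 3 9 10) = ((1 10 9 3 7 6))^17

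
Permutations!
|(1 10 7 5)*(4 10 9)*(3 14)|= 6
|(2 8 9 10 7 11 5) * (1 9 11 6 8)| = |(1 9 10 7 6 8 11 5 2)| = 9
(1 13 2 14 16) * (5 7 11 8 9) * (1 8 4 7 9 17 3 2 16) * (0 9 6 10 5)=[9, 13, 14, 2, 7, 6, 10, 11, 17, 0, 5, 4, 12, 16, 1, 15, 8, 3]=(0 9)(1 13 16 8 17 3 2 14)(4 7 11)(5 6 10)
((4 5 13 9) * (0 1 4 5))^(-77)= ((0 1 4)(5 13 9))^(-77)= (0 1 4)(5 13 9)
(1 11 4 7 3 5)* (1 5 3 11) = [0, 1, 2, 3, 7, 5, 6, 11, 8, 9, 10, 4] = (4 7 11)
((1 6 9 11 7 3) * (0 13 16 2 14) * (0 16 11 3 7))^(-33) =(16)(1 3 9 6)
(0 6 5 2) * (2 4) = (0 6 5 4 2) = [6, 1, 0, 3, 2, 4, 5]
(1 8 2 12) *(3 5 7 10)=(1 8 2 12)(3 5 7 10)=[0, 8, 12, 5, 4, 7, 6, 10, 2, 9, 3, 11, 1]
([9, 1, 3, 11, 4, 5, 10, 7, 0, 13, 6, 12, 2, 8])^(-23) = (0 9 13 8)(2 3 11 12)(6 10)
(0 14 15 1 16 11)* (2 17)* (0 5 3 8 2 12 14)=(1 16 11 5 3 8 2 17 12 14 15)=[0, 16, 17, 8, 4, 3, 6, 7, 2, 9, 10, 5, 14, 13, 15, 1, 11, 12]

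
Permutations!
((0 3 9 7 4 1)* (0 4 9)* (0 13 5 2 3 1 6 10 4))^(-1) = (0 1)(2 5 13 3)(4 10 6)(7 9) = ((0 1)(2 3 13 5)(4 6 10)(7 9))^(-1)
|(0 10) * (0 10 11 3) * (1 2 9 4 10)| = |(0 11 3)(1 2 9 4 10)| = 15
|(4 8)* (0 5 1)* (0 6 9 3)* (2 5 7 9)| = 4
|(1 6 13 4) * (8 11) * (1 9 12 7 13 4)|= 14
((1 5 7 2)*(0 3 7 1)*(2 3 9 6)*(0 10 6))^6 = (10)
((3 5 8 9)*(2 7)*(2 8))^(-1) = ((2 7 8 9 3 5))^(-1) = (2 5 3 9 8 7)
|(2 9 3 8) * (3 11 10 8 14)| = |(2 9 11 10 8)(3 14)| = 10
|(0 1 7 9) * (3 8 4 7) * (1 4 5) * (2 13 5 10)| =28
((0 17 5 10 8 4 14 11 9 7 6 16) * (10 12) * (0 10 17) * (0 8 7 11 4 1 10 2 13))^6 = ((0 8 1 10 7 6 16 2 13)(4 14)(5 12 17)(9 11))^6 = (17)(0 16 10)(1 13 6)(2 7 8)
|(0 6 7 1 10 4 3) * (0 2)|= |(0 6 7 1 10 4 3 2)|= 8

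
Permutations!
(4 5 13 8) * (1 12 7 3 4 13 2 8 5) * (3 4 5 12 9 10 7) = (1 9 10 7 4)(2 8 13 12 3 5) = [0, 9, 8, 5, 1, 2, 6, 4, 13, 10, 7, 11, 3, 12]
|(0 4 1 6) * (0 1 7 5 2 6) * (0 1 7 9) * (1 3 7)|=|(0 4 9)(1 3 7 5 2 6)|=6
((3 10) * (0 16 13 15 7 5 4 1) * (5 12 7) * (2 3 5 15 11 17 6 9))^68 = (0 11 9 10 1 13 6 3 4 16 17 2 5)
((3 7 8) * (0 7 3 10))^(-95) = (0 7 8 10)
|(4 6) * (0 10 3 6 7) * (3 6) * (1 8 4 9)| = 8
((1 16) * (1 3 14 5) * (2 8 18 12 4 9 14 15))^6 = (1 18)(2 14)(3 4)(5 8)(9 15)(12 16)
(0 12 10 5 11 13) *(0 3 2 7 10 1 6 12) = [0, 6, 7, 2, 4, 11, 12, 10, 8, 9, 5, 13, 1, 3] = (1 6 12)(2 7 10 5 11 13 3)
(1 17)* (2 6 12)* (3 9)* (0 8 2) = (0 8 2 6 12)(1 17)(3 9) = [8, 17, 6, 9, 4, 5, 12, 7, 2, 3, 10, 11, 0, 13, 14, 15, 16, 1]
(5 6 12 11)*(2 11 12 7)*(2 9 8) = (12)(2 11 5 6 7 9 8) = [0, 1, 11, 3, 4, 6, 7, 9, 2, 8, 10, 5, 12]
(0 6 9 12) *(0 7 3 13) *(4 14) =(0 6 9 12 7 3 13)(4 14) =[6, 1, 2, 13, 14, 5, 9, 3, 8, 12, 10, 11, 7, 0, 4]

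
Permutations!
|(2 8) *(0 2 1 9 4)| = |(0 2 8 1 9 4)| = 6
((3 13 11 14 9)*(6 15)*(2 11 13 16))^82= (2 3 14)(9 11 16)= ((2 11 14 9 3 16)(6 15))^82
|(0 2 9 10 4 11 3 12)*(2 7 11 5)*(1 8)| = |(0 7 11 3 12)(1 8)(2 9 10 4 5)| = 10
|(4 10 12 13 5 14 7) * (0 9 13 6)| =10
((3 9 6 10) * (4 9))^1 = (3 4 9 6 10) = ((3 4 9 6 10))^1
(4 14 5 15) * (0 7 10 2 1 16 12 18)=[7, 16, 1, 3, 14, 15, 6, 10, 8, 9, 2, 11, 18, 13, 5, 4, 12, 17, 0]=(0 7 10 2 1 16 12 18)(4 14 5 15)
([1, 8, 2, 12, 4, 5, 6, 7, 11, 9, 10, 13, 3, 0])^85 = (13)(3 12)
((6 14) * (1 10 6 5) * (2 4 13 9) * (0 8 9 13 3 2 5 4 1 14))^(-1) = ((0 8 9 5 14 4 3 2 1 10 6))^(-1) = (0 6 10 1 2 3 4 14 5 9 8)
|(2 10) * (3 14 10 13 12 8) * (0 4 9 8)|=|(0 4 9 8 3 14 10 2 13 12)|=10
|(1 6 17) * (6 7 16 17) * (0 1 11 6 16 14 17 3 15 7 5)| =|(0 1 5)(3 15 7 14 17 11 6 16)| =24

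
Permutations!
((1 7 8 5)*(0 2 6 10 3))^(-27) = (0 10 2 3 6)(1 7 8 5)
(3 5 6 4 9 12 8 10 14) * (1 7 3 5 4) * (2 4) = (1 7 3 2 4 9 12 8 10 14 5 6) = [0, 7, 4, 2, 9, 6, 1, 3, 10, 12, 14, 11, 8, 13, 5]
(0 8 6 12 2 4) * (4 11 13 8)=(0 4)(2 11 13 8 6 12)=[4, 1, 11, 3, 0, 5, 12, 7, 6, 9, 10, 13, 2, 8]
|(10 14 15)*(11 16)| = 6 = |(10 14 15)(11 16)|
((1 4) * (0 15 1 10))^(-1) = (0 10 4 1 15)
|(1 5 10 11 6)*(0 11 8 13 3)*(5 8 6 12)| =10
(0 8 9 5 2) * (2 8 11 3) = (0 11 3 2)(5 8 9) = [11, 1, 0, 2, 4, 8, 6, 7, 9, 5, 10, 3]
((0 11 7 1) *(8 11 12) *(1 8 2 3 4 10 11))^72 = ((0 12 2 3 4 10 11 7 8 1))^72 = (0 2 4 11 8)(1 12 3 10 7)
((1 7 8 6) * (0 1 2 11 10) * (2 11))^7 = (11)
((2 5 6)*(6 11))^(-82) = (2 11)(5 6)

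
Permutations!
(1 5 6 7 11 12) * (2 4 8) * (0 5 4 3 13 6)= (0 5)(1 4 8 2 3 13 6 7 11 12)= [5, 4, 3, 13, 8, 0, 7, 11, 2, 9, 10, 12, 1, 6]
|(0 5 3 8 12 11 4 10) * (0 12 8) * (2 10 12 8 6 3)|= 21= |(0 5 2 10 8 6 3)(4 12 11)|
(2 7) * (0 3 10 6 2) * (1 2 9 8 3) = (0 1 2 7)(3 10 6 9 8) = [1, 2, 7, 10, 4, 5, 9, 0, 3, 8, 6]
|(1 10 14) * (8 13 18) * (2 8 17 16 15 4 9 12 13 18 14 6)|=14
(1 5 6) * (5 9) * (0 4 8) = (0 4 8)(1 9 5 6) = [4, 9, 2, 3, 8, 6, 1, 7, 0, 5]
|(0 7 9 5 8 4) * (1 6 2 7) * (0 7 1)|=15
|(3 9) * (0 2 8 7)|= 4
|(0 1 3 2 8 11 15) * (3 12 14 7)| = 10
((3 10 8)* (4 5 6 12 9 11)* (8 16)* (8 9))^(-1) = (3 8 12 6 5 4 11 9 16 10)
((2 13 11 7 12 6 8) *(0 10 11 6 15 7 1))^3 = (15)(0 1 11 10)(2 8 6 13)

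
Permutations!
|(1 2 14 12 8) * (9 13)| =|(1 2 14 12 8)(9 13)| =10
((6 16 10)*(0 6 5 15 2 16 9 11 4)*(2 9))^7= ((0 6 2 16 10 5 15 9 11 4))^7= (0 9 10 6 11 5 2 4 15 16)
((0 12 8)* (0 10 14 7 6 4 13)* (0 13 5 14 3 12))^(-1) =(3 10 8 12)(4 6 7 14 5)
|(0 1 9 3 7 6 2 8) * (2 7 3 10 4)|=|(0 1 9 10 4 2 8)(6 7)|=14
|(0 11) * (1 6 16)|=|(0 11)(1 6 16)|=6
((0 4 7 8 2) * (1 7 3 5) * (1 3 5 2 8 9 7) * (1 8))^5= (1 8)(7 9)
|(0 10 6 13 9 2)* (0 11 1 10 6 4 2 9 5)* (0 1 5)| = |(0 6 13)(1 10 4 2 11 5)| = 6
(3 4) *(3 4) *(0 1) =(4)(0 1) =[1, 0, 2, 3, 4]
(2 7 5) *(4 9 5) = (2 7 4 9 5) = [0, 1, 7, 3, 9, 2, 6, 4, 8, 5]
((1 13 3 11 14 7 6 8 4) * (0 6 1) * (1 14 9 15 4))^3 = ((0 6 8 1 13 3 11 9 15 4)(7 14))^3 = (0 1 11 4 8 3 15 6 13 9)(7 14)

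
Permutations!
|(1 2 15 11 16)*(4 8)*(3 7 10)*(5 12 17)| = |(1 2 15 11 16)(3 7 10)(4 8)(5 12 17)| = 30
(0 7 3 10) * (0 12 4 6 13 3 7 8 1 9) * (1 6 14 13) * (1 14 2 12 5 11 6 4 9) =(0 8 4 2 12 9)(3 10 5 11 6 14 13) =[8, 1, 12, 10, 2, 11, 14, 7, 4, 0, 5, 6, 9, 3, 13]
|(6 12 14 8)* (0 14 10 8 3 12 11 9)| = 9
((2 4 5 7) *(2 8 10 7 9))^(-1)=(2 9 5 4)(7 10 8)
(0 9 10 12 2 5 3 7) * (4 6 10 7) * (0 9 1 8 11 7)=(0 1 8 11 7 9)(2 5 3 4 6 10 12)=[1, 8, 5, 4, 6, 3, 10, 9, 11, 0, 12, 7, 2]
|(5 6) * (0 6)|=|(0 6 5)|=3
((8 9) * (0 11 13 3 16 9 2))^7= (0 2 8 9 16 3 13 11)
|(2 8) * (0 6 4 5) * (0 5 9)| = |(0 6 4 9)(2 8)| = 4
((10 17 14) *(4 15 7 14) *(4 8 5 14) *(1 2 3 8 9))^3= (1 8 10)(2 5 17)(3 14 9)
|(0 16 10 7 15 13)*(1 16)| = 7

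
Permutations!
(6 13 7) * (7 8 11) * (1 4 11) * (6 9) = (1 4 11 7 9 6 13 8) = [0, 4, 2, 3, 11, 5, 13, 9, 1, 6, 10, 7, 12, 8]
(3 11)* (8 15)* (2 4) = (2 4)(3 11)(8 15) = [0, 1, 4, 11, 2, 5, 6, 7, 15, 9, 10, 3, 12, 13, 14, 8]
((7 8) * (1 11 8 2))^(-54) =((1 11 8 7 2))^(-54) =(1 11 8 7 2)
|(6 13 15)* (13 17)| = 4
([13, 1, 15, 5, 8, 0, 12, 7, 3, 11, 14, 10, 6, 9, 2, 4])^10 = [3, 1, 10, 4, 2, 8, 6, 7, 15, 0, 9, 13, 12, 5, 11, 14]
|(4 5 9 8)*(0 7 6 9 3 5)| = 6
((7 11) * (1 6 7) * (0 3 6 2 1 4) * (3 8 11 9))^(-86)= (0 11)(3 7)(4 8)(6 9)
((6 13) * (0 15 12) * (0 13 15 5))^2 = ((0 5)(6 15 12 13))^2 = (6 12)(13 15)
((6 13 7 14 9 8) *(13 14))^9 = (6 14 9 8)(7 13) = ((6 14 9 8)(7 13))^9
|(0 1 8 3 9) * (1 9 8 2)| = |(0 9)(1 2)(3 8)| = 2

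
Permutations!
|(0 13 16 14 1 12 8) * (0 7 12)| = |(0 13 16 14 1)(7 12 8)| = 15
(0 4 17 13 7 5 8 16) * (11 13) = (0 4 17 11 13 7 5 8 16) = [4, 1, 2, 3, 17, 8, 6, 5, 16, 9, 10, 13, 12, 7, 14, 15, 0, 11]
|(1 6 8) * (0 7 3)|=3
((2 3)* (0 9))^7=(0 9)(2 3)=((0 9)(2 3))^7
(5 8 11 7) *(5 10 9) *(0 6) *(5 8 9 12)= [6, 1, 2, 3, 4, 9, 0, 10, 11, 8, 12, 7, 5]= (0 6)(5 9 8 11 7 10 12)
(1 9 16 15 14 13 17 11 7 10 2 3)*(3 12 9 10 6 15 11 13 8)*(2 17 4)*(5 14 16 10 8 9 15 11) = (1 8 3)(2 12 15 16 5 14 9 10 17 13 4)(6 11 7) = [0, 8, 12, 1, 2, 14, 11, 6, 3, 10, 17, 7, 15, 4, 9, 16, 5, 13]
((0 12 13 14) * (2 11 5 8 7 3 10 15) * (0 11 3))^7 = ((0 12 13 14 11 5 8 7)(2 3 10 15))^7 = (0 7 8 5 11 14 13 12)(2 15 10 3)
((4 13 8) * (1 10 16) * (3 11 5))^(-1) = (1 16 10)(3 5 11)(4 8 13)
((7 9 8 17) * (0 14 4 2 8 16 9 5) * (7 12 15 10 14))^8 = ((0 7 5)(2 8 17 12 15 10 14 4)(9 16))^8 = (17)(0 5 7)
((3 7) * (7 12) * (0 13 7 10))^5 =((0 13 7 3 12 10))^5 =(0 10 12 3 7 13)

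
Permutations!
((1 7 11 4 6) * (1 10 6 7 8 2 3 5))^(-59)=(1 8 2 3 5)(4 7 11)(6 10)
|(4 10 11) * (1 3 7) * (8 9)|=6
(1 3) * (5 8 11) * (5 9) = (1 3)(5 8 11 9) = [0, 3, 2, 1, 4, 8, 6, 7, 11, 5, 10, 9]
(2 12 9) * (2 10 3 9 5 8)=(2 12 5 8)(3 9 10)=[0, 1, 12, 9, 4, 8, 6, 7, 2, 10, 3, 11, 5]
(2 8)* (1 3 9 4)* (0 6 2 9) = [6, 3, 8, 0, 1, 5, 2, 7, 9, 4] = (0 6 2 8 9 4 1 3)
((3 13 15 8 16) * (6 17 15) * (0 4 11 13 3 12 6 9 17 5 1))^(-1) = ((0 4 11 13 9 17 15 8 16 12 6 5 1))^(-1) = (0 1 5 6 12 16 8 15 17 9 13 11 4)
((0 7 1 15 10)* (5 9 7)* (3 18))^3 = (0 7 10 9 15 5 1)(3 18)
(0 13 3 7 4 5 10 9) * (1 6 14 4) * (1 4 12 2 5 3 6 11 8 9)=(0 13 6 14 12 2 5 10 1 11 8 9)(3 7 4)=[13, 11, 5, 7, 3, 10, 14, 4, 9, 0, 1, 8, 2, 6, 12]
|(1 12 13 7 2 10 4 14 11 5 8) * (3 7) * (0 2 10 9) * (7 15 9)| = 15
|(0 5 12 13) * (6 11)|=4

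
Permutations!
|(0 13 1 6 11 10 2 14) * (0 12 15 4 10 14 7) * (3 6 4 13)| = 13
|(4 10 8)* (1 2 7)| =3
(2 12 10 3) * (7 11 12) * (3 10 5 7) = (2 3)(5 7 11 12) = [0, 1, 3, 2, 4, 7, 6, 11, 8, 9, 10, 12, 5]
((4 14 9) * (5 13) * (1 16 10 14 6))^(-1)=(1 6 4 9 14 10 16)(5 13)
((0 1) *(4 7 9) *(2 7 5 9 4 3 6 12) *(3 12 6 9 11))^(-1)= (0 1)(2 12 9 3 11 5 4 7)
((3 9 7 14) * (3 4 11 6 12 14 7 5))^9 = (4 14 12 6 11)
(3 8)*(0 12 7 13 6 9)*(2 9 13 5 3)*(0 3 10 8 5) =[12, 1, 9, 5, 4, 10, 13, 0, 2, 3, 8, 11, 7, 6] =(0 12 7)(2 9 3 5 10 8)(6 13)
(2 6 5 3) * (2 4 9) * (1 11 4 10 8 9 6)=[0, 11, 1, 10, 6, 3, 5, 7, 9, 2, 8, 4]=(1 11 4 6 5 3 10 8 9 2)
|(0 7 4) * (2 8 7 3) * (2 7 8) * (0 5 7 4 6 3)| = 5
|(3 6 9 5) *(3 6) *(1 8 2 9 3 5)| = |(1 8 2 9)(3 5 6)| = 12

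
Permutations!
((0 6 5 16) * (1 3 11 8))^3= ((0 6 5 16)(1 3 11 8))^3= (0 16 5 6)(1 8 11 3)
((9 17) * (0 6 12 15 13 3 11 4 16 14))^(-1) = ((0 6 12 15 13 3 11 4 16 14)(9 17))^(-1) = (0 14 16 4 11 3 13 15 12 6)(9 17)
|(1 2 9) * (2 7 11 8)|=|(1 7 11 8 2 9)|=6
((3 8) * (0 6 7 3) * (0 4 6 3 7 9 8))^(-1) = ((0 3)(4 6 9 8))^(-1) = (0 3)(4 8 9 6)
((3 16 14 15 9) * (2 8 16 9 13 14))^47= ((2 8 16)(3 9)(13 14 15))^47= (2 16 8)(3 9)(13 15 14)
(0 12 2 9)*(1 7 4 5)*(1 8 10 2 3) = (0 12 3 1 7 4 5 8 10 2 9) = [12, 7, 9, 1, 5, 8, 6, 4, 10, 0, 2, 11, 3]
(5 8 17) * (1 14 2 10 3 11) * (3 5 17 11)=(17)(1 14 2 10 5 8 11)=[0, 14, 10, 3, 4, 8, 6, 7, 11, 9, 5, 1, 12, 13, 2, 15, 16, 17]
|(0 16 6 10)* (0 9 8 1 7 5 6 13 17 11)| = |(0 16 13 17 11)(1 7 5 6 10 9 8)| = 35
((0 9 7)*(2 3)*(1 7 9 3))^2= ((9)(0 3 2 1 7))^2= (9)(0 2 7 3 1)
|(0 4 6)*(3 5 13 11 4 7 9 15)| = |(0 7 9 15 3 5 13 11 4 6)| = 10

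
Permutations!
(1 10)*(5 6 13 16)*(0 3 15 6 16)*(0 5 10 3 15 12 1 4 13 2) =(0 15 6 2)(1 3 12)(4 13 5 16 10) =[15, 3, 0, 12, 13, 16, 2, 7, 8, 9, 4, 11, 1, 5, 14, 6, 10]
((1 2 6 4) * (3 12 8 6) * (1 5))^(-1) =((1 2 3 12 8 6 4 5))^(-1) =(1 5 4 6 8 12 3 2)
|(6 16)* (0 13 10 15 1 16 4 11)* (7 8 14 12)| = |(0 13 10 15 1 16 6 4 11)(7 8 14 12)| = 36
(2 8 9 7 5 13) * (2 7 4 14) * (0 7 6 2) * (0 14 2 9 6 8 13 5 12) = (14)(0 7 12)(2 13 8 6 9 4) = [7, 1, 13, 3, 2, 5, 9, 12, 6, 4, 10, 11, 0, 8, 14]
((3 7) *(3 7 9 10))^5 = ((3 9 10))^5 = (3 10 9)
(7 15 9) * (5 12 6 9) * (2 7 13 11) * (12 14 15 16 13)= [0, 1, 7, 3, 4, 14, 9, 16, 8, 12, 10, 2, 6, 11, 15, 5, 13]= (2 7 16 13 11)(5 14 15)(6 9 12)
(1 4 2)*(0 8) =[8, 4, 1, 3, 2, 5, 6, 7, 0] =(0 8)(1 4 2)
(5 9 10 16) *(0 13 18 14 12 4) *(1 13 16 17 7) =(0 16 5 9 10 17 7 1 13 18 14 12 4) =[16, 13, 2, 3, 0, 9, 6, 1, 8, 10, 17, 11, 4, 18, 12, 15, 5, 7, 14]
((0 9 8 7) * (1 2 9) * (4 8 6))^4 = ((0 1 2 9 6 4 8 7))^4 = (0 6)(1 4)(2 8)(7 9)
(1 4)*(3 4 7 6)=(1 7 6 3 4)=[0, 7, 2, 4, 1, 5, 3, 6]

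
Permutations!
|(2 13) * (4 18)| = 2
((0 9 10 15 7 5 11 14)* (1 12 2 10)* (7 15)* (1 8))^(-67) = (15)(0 14 11 5 7 10 2 12 1 8 9)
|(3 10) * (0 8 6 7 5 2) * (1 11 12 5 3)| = 11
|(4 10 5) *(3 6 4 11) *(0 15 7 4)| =|(0 15 7 4 10 5 11 3 6)| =9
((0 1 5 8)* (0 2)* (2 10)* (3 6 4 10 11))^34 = ((0 1 5 8 11 3 6 4 10 2))^34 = (0 11 10 5 6)(1 3 2 8 4)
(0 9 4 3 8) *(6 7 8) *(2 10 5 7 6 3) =(0 9 4 2 10 5 7 8) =[9, 1, 10, 3, 2, 7, 6, 8, 0, 4, 5]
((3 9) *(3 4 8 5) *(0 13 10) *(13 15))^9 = ((0 15 13 10)(3 9 4 8 5))^9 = (0 15 13 10)(3 5 8 4 9)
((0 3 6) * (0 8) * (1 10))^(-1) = (0 8 6 3)(1 10)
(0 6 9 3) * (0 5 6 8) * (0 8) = [0, 1, 2, 5, 4, 6, 9, 7, 8, 3] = (3 5 6 9)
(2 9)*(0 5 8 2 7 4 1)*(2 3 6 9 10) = (0 5 8 3 6 9 7 4 1)(2 10) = [5, 0, 10, 6, 1, 8, 9, 4, 3, 7, 2]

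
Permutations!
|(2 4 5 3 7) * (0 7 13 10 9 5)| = |(0 7 2 4)(3 13 10 9 5)| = 20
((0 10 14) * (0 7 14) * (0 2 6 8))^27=(0 2 8 10 6)(7 14)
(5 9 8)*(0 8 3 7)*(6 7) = (0 8 5 9 3 6 7) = [8, 1, 2, 6, 4, 9, 7, 0, 5, 3]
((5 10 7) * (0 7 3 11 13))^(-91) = (13)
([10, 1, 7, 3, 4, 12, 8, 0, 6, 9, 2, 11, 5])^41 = [10, 1, 7, 3, 4, 12, 8, 0, 6, 9, 2, 11, 5]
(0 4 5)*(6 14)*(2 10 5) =(0 4 2 10 5)(6 14) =[4, 1, 10, 3, 2, 0, 14, 7, 8, 9, 5, 11, 12, 13, 6]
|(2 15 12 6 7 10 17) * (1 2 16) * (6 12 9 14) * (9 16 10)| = 4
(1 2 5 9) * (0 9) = (0 9 1 2 5) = [9, 2, 5, 3, 4, 0, 6, 7, 8, 1]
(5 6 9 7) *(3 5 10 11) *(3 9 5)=(5 6)(7 10 11 9)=[0, 1, 2, 3, 4, 6, 5, 10, 8, 7, 11, 9]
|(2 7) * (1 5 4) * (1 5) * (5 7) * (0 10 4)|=|(0 10 4 7 2 5)|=6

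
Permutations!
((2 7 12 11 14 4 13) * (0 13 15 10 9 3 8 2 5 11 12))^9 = (0 3 4 13 8 15 5 2 10 11 7 9 14)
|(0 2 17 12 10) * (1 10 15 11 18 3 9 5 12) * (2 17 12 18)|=4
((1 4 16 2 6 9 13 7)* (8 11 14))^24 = ((1 4 16 2 6 9 13 7)(8 11 14))^24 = (16)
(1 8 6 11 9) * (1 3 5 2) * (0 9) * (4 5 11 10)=(0 9 3 11)(1 8 6 10 4 5 2)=[9, 8, 1, 11, 5, 2, 10, 7, 6, 3, 4, 0]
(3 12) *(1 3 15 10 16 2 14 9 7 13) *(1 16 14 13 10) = (1 3 12 15)(2 13 16)(7 10 14 9) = [0, 3, 13, 12, 4, 5, 6, 10, 8, 7, 14, 11, 15, 16, 9, 1, 2]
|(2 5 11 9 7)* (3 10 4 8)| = 20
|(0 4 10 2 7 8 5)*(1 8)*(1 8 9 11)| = 21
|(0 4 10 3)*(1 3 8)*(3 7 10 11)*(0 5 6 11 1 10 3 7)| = |(0 4 1)(3 5 6 11 7)(8 10)| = 30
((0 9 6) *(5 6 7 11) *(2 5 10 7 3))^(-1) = ((0 9 3 2 5 6)(7 11 10))^(-1) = (0 6 5 2 3 9)(7 10 11)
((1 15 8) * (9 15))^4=(15)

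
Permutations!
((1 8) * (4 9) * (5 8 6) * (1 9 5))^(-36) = (9)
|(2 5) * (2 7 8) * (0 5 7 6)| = |(0 5 6)(2 7 8)| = 3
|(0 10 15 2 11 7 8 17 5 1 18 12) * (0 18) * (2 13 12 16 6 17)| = |(0 10 15 13 12 18 16 6 17 5 1)(2 11 7 8)| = 44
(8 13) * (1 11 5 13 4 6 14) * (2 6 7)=(1 11 5 13 8 4 7 2 6 14)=[0, 11, 6, 3, 7, 13, 14, 2, 4, 9, 10, 5, 12, 8, 1]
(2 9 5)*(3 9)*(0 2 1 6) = (0 2 3 9 5 1 6) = [2, 6, 3, 9, 4, 1, 0, 7, 8, 5]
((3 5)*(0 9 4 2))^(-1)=((0 9 4 2)(3 5))^(-1)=(0 2 4 9)(3 5)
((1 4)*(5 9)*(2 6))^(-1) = ((1 4)(2 6)(5 9))^(-1) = (1 4)(2 6)(5 9)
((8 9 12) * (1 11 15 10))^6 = (1 15)(10 11)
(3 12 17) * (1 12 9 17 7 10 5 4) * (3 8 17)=[0, 12, 2, 9, 1, 4, 6, 10, 17, 3, 5, 11, 7, 13, 14, 15, 16, 8]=(1 12 7 10 5 4)(3 9)(8 17)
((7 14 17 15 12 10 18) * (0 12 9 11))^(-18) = (0 10 7 17 9)(11 12 18 14 15)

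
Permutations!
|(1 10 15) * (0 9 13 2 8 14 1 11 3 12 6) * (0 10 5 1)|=|(0 9 13 2 8 14)(1 5)(3 12 6 10 15 11)|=6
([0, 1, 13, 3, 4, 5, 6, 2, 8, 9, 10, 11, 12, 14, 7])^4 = (14)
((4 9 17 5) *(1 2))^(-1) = ((1 2)(4 9 17 5))^(-1) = (1 2)(4 5 17 9)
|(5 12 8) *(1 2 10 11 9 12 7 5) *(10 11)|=6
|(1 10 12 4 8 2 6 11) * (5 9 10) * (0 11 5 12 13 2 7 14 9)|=|(0 11 1 12 4 8 7 14 9 10 13 2 6 5)|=14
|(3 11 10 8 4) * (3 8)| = |(3 11 10)(4 8)| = 6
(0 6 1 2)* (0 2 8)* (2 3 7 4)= (0 6 1 8)(2 3 7 4)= [6, 8, 3, 7, 2, 5, 1, 4, 0]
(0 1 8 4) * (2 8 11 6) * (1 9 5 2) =[9, 11, 8, 3, 0, 2, 1, 7, 4, 5, 10, 6] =(0 9 5 2 8 4)(1 11 6)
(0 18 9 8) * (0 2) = (0 18 9 8 2) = [18, 1, 0, 3, 4, 5, 6, 7, 2, 8, 10, 11, 12, 13, 14, 15, 16, 17, 9]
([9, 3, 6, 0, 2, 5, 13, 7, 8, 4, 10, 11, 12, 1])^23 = [3, 13, 4, 1, 9, 5, 2, 7, 8, 0, 10, 11, 12, 6]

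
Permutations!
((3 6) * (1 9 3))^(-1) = ((1 9 3 6))^(-1) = (1 6 3 9)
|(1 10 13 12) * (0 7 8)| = 12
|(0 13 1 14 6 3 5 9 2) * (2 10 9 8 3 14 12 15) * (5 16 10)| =6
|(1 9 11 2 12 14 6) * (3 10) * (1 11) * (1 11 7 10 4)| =11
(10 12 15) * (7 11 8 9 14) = (7 11 8 9 14)(10 12 15) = [0, 1, 2, 3, 4, 5, 6, 11, 9, 14, 12, 8, 15, 13, 7, 10]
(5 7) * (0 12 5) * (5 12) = [5, 1, 2, 3, 4, 7, 6, 0, 8, 9, 10, 11, 12] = (12)(0 5 7)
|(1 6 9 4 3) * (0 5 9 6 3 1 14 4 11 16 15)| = |(0 5 9 11 16 15)(1 3 14 4)| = 12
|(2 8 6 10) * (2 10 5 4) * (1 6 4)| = 3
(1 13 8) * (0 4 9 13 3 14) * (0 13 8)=(0 4 9 8 1 3 14 13)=[4, 3, 2, 14, 9, 5, 6, 7, 1, 8, 10, 11, 12, 0, 13]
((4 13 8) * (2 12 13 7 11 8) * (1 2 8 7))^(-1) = (1 4 8 13 12 2)(7 11)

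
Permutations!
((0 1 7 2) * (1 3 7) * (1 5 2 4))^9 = (0 7 1 2 3 4 5)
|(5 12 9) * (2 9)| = 4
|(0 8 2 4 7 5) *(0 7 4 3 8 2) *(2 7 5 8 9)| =3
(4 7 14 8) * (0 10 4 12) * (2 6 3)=(0 10 4 7 14 8 12)(2 6 3)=[10, 1, 6, 2, 7, 5, 3, 14, 12, 9, 4, 11, 0, 13, 8]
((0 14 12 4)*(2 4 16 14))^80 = ((0 2 4)(12 16 14))^80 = (0 4 2)(12 14 16)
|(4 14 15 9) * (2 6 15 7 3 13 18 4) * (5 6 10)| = 6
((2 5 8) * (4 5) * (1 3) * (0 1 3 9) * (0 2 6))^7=(0 6 8 5 4 2 9 1)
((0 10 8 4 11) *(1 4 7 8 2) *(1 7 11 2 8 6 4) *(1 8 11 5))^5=(0 11 10)(1 5 8)(2 7 6 4)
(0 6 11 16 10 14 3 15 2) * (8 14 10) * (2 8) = [6, 1, 0, 15, 4, 5, 11, 7, 14, 9, 10, 16, 12, 13, 3, 8, 2] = (0 6 11 16 2)(3 15 8 14)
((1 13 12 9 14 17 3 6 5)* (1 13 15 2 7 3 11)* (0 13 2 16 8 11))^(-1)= (0 17 14 9 12 13)(1 11 8 16 15)(2 5 6 3 7)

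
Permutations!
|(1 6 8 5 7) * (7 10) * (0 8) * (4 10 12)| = |(0 8 5 12 4 10 7 1 6)| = 9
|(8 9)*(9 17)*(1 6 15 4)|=|(1 6 15 4)(8 17 9)|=12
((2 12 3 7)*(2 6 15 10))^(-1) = (2 10 15 6 7 3 12)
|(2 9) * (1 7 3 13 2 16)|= |(1 7 3 13 2 9 16)|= 7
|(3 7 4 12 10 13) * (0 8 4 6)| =9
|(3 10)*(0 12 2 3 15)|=6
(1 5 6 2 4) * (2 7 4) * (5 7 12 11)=(1 7 4)(5 6 12 11)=[0, 7, 2, 3, 1, 6, 12, 4, 8, 9, 10, 5, 11]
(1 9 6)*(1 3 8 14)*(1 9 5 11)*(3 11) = (1 5 3 8 14 9 6 11) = [0, 5, 2, 8, 4, 3, 11, 7, 14, 6, 10, 1, 12, 13, 9]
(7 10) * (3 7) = (3 7 10) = [0, 1, 2, 7, 4, 5, 6, 10, 8, 9, 3]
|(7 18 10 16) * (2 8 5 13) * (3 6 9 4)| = |(2 8 5 13)(3 6 9 4)(7 18 10 16)| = 4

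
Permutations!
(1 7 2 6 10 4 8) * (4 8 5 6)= (1 7 2 4 5 6 10 8)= [0, 7, 4, 3, 5, 6, 10, 2, 1, 9, 8]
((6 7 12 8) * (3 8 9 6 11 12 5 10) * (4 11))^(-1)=((3 8 4 11 12 9 6 7 5 10))^(-1)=(3 10 5 7 6 9 12 11 4 8)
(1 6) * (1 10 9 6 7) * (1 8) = (1 7 8)(6 10 9) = [0, 7, 2, 3, 4, 5, 10, 8, 1, 6, 9]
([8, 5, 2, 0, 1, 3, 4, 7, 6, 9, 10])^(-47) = (10)(0 6 1 3 8 4 5)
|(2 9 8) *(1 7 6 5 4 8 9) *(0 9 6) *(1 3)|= 10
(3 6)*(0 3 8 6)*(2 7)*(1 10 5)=(0 3)(1 10 5)(2 7)(6 8)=[3, 10, 7, 0, 4, 1, 8, 2, 6, 9, 5]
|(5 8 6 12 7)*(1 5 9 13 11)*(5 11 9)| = 10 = |(1 11)(5 8 6 12 7)(9 13)|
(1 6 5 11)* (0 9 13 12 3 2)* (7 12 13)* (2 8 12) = [9, 6, 0, 8, 4, 11, 5, 2, 12, 7, 10, 1, 3, 13] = (13)(0 9 7 2)(1 6 5 11)(3 8 12)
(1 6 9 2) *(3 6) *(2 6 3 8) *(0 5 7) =(0 5 7)(1 8 2)(6 9) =[5, 8, 1, 3, 4, 7, 9, 0, 2, 6]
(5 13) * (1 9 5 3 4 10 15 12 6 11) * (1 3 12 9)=(3 4 10 15 9 5 13 12 6 11)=[0, 1, 2, 4, 10, 13, 11, 7, 8, 5, 15, 3, 6, 12, 14, 9]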